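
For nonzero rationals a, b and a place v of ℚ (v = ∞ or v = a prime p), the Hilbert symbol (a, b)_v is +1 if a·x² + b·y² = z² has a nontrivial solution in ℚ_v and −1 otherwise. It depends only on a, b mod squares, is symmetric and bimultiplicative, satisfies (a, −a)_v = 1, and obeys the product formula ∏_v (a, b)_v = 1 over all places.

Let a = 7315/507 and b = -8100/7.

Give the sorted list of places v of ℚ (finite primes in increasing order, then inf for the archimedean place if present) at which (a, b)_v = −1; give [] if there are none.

[3, 5, 7, 19]

Mod squares: a ≡ 21945, b ≡ -7. Check v ∈ {∞, 2, 3, 5, 7, 11, 13, 19}.
v=∞: 21945 > 0 and -7 < 0  ⇒  (a,b)_∞ = +1.
v=13: a=13^-2·(≡3), b=13^0·(≡11) mod 13; (3|13)=+1, (11|13)=-1; (−1)^{-2·0·6}·(+1)^0·(-1)^-2 = +1.
v=5: a=5^1·(≡4), b=5^2·(≡3) mod 5; (4|5)=+1, (3|5)=-1; (−1)^{1·2·2}·(+1)^2·(-1)^1 = -1.
v=2: v_2(a)=0, v_2(b)=2; units ≡ 1, 1 (mod 8); ε·ε+αω+βω = 0·0+0·0+2·0 ≡ 0  ⇒  (a,b)_2 = +1.
v=3: a=3^-1·(≡1), b=3^4·(≡2) mod 3; (1|3)=+1, (2|3)=-1; (−1)^{-1·4·1}·(+1)^4·(-1)^-1 = -1.
v=11: a=11^1·(≡5), b=11^0·(≡1) mod 11; (5|11)=+1, (1|11)=+1; (−1)^{1·0·5}·(+1)^0·(+1)^1 = +1.
v=19: a=19^1·(≡15), b=19^0·(≡10) mod 19; (15|19)=-1, (10|19)=-1; (−1)^{1·0·9}·(-1)^0·(-1)^1 = -1.
v=7: a=7^1·(≡3), b=7^-1·(≡6) mod 7; (3|7)=-1, (6|7)=-1; (−1)^{1·-1·3}·(-1)^-1·(-1)^1 = -1.
|Ram(21945, -7)| = 4, even; anisotropic at {3, 5, 7, 19}.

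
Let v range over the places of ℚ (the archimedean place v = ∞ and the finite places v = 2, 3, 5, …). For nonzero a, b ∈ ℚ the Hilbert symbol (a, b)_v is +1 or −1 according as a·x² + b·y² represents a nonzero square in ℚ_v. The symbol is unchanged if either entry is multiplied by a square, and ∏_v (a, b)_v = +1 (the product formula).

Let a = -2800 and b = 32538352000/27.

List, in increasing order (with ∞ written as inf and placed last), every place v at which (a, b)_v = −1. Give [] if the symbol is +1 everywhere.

(a, b) ≡ (-7, 210) mod (ℚ^×)²; places V = {2, 3, 5, 7, 11, ∞}.
(a,b)_11: α=0, u≡5; β=2, v≡1 (mod 11); (5|11)=+1, (1|11)=+1; sign (−1)^0·+1^2·+1^0 = +1.
(a,b)_∞: sgn(-7)=−, sgn(210)=+, so +1.
(a,b)_5: α=2, u≡3; β=3, v≡3 (mod 5); (3|5)=-1, (3|5)=-1; sign (−1)^0·-1^3·-1^2 = -1.
(a,b)_2: α=4, β=7; u≡1, v≡1 (mod 8); ε(u)ε(v)=0·0, αω(v)=4·0, βω(u)=7·0; sum ≡ 0  ⇒  +1.
(a,b)_7: α=1, u≡6; β=5, v≡4 (mod 7); (6|7)=-1, (4|7)=+1; sign (−1)^1·-1^5·+1^1 = +1.
(a,b)_3: α=0, u≡2; β=-3, v≡1 (mod 3); (2|3)=-1, (1|3)=+1; sign (−1)^0·-1^-3·+1^0 = -1.
Ram(-7, 210) = {3, 5}; no ℚ_3-point on the conic.

[3, 5]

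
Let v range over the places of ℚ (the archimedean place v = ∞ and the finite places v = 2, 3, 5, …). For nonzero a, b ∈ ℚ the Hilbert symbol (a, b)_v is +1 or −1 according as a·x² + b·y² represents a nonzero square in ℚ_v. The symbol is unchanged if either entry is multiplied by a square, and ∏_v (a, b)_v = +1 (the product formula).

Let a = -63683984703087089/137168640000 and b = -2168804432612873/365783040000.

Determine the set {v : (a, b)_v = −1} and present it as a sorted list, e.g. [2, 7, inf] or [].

(a, b) ≡ (-1254, -17) mod (ℚ^×)²; places V = {2, 3, 5, 7, 11, 17, 19, ∞}.
(a,b)_19: α=3, u≡2; β=2, v≡3 (mod 19); (2|19)=-1, (3|19)=-1; sign (−1)^0·-1^2·-1^3 = -1.
(a,b)_17: α=8, u≡4; β=7, v≡4 (mod 17); (4|17)=+1, (4|17)=+1; sign (−1)^0·+1^7·+1^8 = +1.
(a,b)_7: α=-2, u≡3; β=-2, v≡1 (mod 7); (3|7)=-1, (1|7)=+1; sign (−1)^0·-1^-2·+1^-2 = +1.
(a,b)_2: α=-11, β=-14; u≡5, v≡7 (mod 8); ε(u)ε(v)=0·1, αω(v)=-11·0, βω(u)=-14·1; sum ≡ 0  ⇒  +1.
(a,b)_∞: sgn(-1254)=−, sgn(-17)=−, so -1.
(a,b)_3: α=-7, u≡2; β=-6, v≡1 (mod 3); (2|3)=-1, (1|3)=+1; sign (−1)^0·-1^-6·+1^-7 = +1.
(a,b)_5: α=-4, u≡4; β=-4, v≡3 (mod 5); (4|5)=+1, (3|5)=-1; sign (−1)^0·+1^-4·-1^-4 = +1.
(a,b)_11: α=3, u≡6; β=4, v≡4 (mod 11); (6|11)=-1, (4|11)=+1; sign (−1)^0·-1^4·+1^3 = +1.
Ram(-1254, -17) = {19, ∞}; no ℚ_19-point on the conic.

[19, inf]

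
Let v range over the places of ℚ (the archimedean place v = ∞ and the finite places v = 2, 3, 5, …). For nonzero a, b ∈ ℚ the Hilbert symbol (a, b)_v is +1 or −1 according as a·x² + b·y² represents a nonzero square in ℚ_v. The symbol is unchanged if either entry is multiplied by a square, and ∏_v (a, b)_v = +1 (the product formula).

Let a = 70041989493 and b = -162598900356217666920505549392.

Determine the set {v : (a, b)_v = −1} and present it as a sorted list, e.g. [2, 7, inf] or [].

[7, 17]

(a, b) ≡ (357, -154077) mod (ℚ^×)²; places V = {2, 3, 7, 11, 17, 23, 29, ∞}.
(a,b)_∞: sgn(357)=+, sgn(-154077)=−, so +1.
(a,b)_2: α=0, β=4; u≡5, v≡3 (mod 8); ε(u)ε(v)=0·1, αω(v)=0·1, βω(u)=4·1; sum ≡ 0  ⇒  +1.
(a,b)_3: α=3, u≡2; β=5, v≡1 (mod 3); (2|3)=-1, (1|3)=+1; sign (−1)^1·-1^5·+1^3 = +1.
(a,b)_23: α=2, u≡3; β=5, v≡22 (mod 23); (3|23)=+1, (22|23)=-1; sign (−1)^0·+1^5·-1^2 = +1.
(a,b)_7: α=3, u≡2; β=7, v≡4 (mod 7); (2|7)=+1, (4|7)=+1; sign (−1)^1·+1^7·+1^3 = -1.
(a,b)_29: α=2, u≡1; β=5, v≡24 (mod 29); (1|29)=+1, (24|29)=+1; sign (−1)^0·+1^5·+1^2 = +1.
(a,b)_11: α=0, u≡3; β=3, v≡2 (mod 11); (3|11)=+1, (2|11)=-1; sign (−1)^0·+1^3·-1^0 = +1.
(a,b)_17: α=1, u≡4; β=2, v≡10 (mod 17); (4|17)=+1, (10|17)=-1; sign (−1)^0·+1^2·-1^1 = -1.
Ram(357, -154077) = {7, 17}; no ℚ_7-point on the conic.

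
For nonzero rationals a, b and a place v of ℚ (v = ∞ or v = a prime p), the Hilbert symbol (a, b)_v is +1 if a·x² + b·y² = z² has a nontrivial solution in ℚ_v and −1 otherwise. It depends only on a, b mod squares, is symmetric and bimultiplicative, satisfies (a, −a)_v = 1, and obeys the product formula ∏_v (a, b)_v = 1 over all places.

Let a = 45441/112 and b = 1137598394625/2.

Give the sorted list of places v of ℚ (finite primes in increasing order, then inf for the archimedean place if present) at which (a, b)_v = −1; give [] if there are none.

[5, 11]

Mod squares: a ≡ 3927, b ≡ 3570. Check v ∈ {∞, 2, 3, 5, 7, 11, 17}.
v=∞: 3927 > 0 and 3570 > 0  ⇒  (a,b)_∞ = +1.
v=17: a=17^1·(≡14), b=17^3·(≡3) mod 17; (14|17)=-1, (3|17)=-1; (−1)^{1·3·8}·(-1)^3·(-1)^1 = +1.
v=2: v_2(a)=-4, v_2(b)=-1; units ≡ 7, 1 (mod 8); ε·ε+αω+βω = 1·0+-4·0+-1·0 ≡ 0  ⇒  (a,b)_2 = +1.
v=7: a=7^-1·(≡2), b=7^1·(≡3) mod 7; (2|7)=+1, (3|7)=-1; (−1)^{-1·1·3}·(+1)^1·(-1)^-1 = +1.
v=5: a=5^0·(≡3), b=5^3·(≡1) mod 5; (3|5)=-1, (1|5)=+1; (−1)^{0·3·2}·(-1)^3·(+1)^0 = -1.
v=11: a=11^1·(≡3), b=11^2·(≡2) mod 11; (3|11)=+1, (2|11)=-1; (−1)^{1·2·5}·(+1)^2·(-1)^1 = -1.
v=3: a=3^5·(≡1), b=3^7·(≡2) mod 3; (1|3)=+1, (2|3)=-1; (−1)^{5·7·1}·(+1)^7·(-1)^5 = +1.
Ram(3927, 3570) = {5, 11}; no ℚ_5-point on the conic.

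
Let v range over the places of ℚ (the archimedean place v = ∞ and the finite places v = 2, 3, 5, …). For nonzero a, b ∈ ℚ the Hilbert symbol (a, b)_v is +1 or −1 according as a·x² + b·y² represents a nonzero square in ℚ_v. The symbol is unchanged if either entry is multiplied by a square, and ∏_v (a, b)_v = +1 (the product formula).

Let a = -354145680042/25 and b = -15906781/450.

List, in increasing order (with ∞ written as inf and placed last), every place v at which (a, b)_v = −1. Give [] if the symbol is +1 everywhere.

[2, 11, 37, inf]

(a, b) ≡ (-4218, -262922) mod (ℚ^×)²; places V = {2, 3, 5, 7, 11, 17, 19, 37, ∞}.
(a,b)_11: α=2, u≡7; β=3, v≡5 (mod 11); (7|11)=-1, (5|11)=+1; sign (−1)^0·-1^3·+1^2 = -1.
(a,b)_2: α=1, β=-1; u≡3, v≡3 (mod 8); ε(u)ε(v)=1·1, αω(v)=1·1, βω(u)=-1·1; sum ≡ 1  ⇒  -1.
(a,b)_5: α=-2, u≡3; β=-2, v≡3 (mod 5); (3|5)=-1, (3|5)=-1; sign (−1)^0·-1^-2·-1^-2 = +1.
(a,b)_7: α=4, u≡3; β=0, v≡6 (mod 7); (3|7)=-1, (6|7)=-1; sign (−1)^0·-1^0·-1^4 = +1.
(a,b)_∞: sgn(-4218)=−, sgn(-262922)=−, so -1.
(a,b)_19: α=1, u≡6; β=1, v≡13 (mod 19); (6|19)=+1, (13|19)=-1; sign (−1)^1·+1^1·-1^1 = +1.
(a,b)_17: α=2, u≡15; β=1, v≡9 (mod 17); (15|17)=+1, (9|17)=+1; sign (−1)^0·+1^1·+1^2 = +1.
(a,b)_3: α=1, u≡1; β=-2, v≡1 (mod 3); (1|3)=+1, (1|3)=+1; sign (−1)^0·+1^-2·+1^1 = +1.
(a,b)_37: α=1, u≡33; β=1, v≡23 (mod 37); (33|37)=+1, (23|37)=-1; sign (−1)^0·+1^1·-1^1 = -1.
Ram(-4218, -262922) = {2, 11, 37, ∞}; no ℚ_2-point on the conic.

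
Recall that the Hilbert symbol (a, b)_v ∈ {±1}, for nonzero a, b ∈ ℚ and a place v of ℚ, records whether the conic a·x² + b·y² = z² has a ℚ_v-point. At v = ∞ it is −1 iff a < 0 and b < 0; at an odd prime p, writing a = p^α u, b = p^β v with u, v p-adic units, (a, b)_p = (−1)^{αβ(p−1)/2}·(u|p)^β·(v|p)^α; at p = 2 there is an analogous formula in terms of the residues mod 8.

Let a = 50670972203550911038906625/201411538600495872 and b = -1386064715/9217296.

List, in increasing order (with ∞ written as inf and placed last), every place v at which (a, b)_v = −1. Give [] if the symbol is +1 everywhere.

Mod squares: a ≡ 195, b ≡ -35. Check v ∈ {∞, 2, 3, 5, 7, 11, 13, 23, 29, 31}.
v=2: v_2(a)=-8, v_2(b)=-4; units ≡ 3, 5 (mod 8); ε·ε+αω+βω = 1·0+-8·1+-4·1 ≡ 0  ⇒  (a,b)_2 = +1.
v=31: a=31^4·(≡16), b=31^2·(≡21) mod 31; (16|31)=+1, (21|31)=-1; (−1)^{4·2·15}·(+1)^2·(-1)^4 = +1.
v=7: a=7^10·(≡5), b=7^3·(≡1) mod 7; (5|7)=-1, (1|7)=+1; (−1)^{10·3·3}·(-1)^3·(+1)^10 = -1.
v=23: a=23^-6·(≡10), b=23^-2·(≡19) mod 23; (10|23)=-1, (19|23)=-1; (−1)^{-6·-2·11}·(-1)^-2·(-1)^-6 = +1.
v=3: a=3^-1·(≡2), b=3^-2·(≡1) mod 3; (2|3)=-1, (1|3)=+1; (−1)^{-1·-2·1}·(-1)^-2·(+1)^-1 = +1.
v=∞: 195 > 0 and -35 < 0  ⇒  (a,b)_∞ = +1.
v=11: a=11^-6·(≡2), b=11^-2·(≡9) mod 11; (2|11)=-1, (9|11)=+1; (−1)^{-6·-2·5}·(-1)^-2·(+1)^-6 = +1.
v=13: a=13^3·(≡8), b=13^0·(≡3) mod 13; (8|13)=-1, (3|13)=+1; (−1)^{3·0·6}·(-1)^0·(+1)^3 = +1.
v=5: a=5^3·(≡4), b=5^1·(≡2) mod 5; (4|5)=+1, (2|5)=-1; (−1)^{3·1·2}·(+1)^1·(-1)^3 = -1.
v=29: a=29^4·(≡21), b=29^2·(≡22) mod 29; (21|29)=-1, (22|29)=+1; (−1)^{4·2·14}·(-1)^2·(+1)^4 = +1.
Ram(195, -35) = {5, 7}; no ℚ_5-point on the conic.

[5, 7]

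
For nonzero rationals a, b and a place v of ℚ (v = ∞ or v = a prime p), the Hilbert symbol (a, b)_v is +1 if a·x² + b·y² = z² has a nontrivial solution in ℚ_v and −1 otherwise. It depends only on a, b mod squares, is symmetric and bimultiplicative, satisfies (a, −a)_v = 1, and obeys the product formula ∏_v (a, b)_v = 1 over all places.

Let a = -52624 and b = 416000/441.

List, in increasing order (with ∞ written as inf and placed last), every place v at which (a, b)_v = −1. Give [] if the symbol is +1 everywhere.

Mod squares: a ≡ -3289, b ≡ 65. Check v ∈ {∞, 2, 3, 5, 7, 11, 13, 23}.
v=3: a=3^0·(≡2), b=3^-2·(≡2) mod 3; (2|3)=-1, (2|3)=-1; (−1)^{0·-2·1}·(-1)^-2·(-1)^0 = +1.
v=13: a=13^1·(≡8), b=13^1·(≡6) mod 13; (8|13)=-1, (6|13)=-1; (−1)^{1·1·6}·(-1)^1·(-1)^1 = +1.
v=11: a=11^1·(≡1), b=11^0·(≡2) mod 11; (1|11)=+1, (2|11)=-1; (−1)^{1·0·5}·(+1)^0·(-1)^1 = -1.
v=23: a=23^1·(≡12), b=23^0·(≡17) mod 23; (12|23)=+1, (17|23)=-1; (−1)^{1·0·11}·(+1)^0·(-1)^1 = -1.
v=2: v_2(a)=4, v_2(b)=8; units ≡ 7, 1 (mod 8); ε·ε+αω+βω = 1·0+4·0+8·0 ≡ 0  ⇒  (a,b)_2 = +1.
v=∞: -3289 < 0 and 65 > 0  ⇒  (a,b)_∞ = +1.
v=7: a=7^0·(≡2), b=7^-2·(≡2) mod 7; (2|7)=+1, (2|7)=+1; (−1)^{0·-2·3}·(+1)^-2·(+1)^0 = +1.
v=5: a=5^0·(≡1), b=5^3·(≡3) mod 5; (1|5)=+1, (3|5)=-1; (−1)^{0·3·2}·(+1)^3·(-1)^0 = +1.
(-3289, 65 / ℚ) ramifies at {11, 23}: a division algebra.

[11, 23]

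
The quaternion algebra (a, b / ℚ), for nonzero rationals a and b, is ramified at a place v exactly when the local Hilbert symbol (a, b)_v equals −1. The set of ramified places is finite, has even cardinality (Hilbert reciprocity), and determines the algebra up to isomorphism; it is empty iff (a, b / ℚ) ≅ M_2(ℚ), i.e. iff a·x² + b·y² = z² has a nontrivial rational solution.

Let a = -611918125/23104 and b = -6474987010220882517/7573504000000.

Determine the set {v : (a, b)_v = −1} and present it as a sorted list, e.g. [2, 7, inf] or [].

Mod squares: a ≡ -19981, b ≡ -53. Check v ∈ {∞, 2, 3, 5, 7, 13, 17, 19, 29, 43, 53}.
v=43: a=43^0·(≡13), b=43^-2·(≡26) mod 43; (13|43)=+1, (26|43)=-1; (−1)^{0·-2·21}·(+1)^-2·(-1)^0 = +1.
v=5: a=5^4·(≡4), b=5^-6·(≡3) mod 5; (4|5)=+1, (3|5)=-1; (−1)^{4·-6·2}·(+1)^-6·(-1)^4 = +1.
v=3: a=3^0·(≡2), b=3^2·(≡1) mod 3; (2|3)=-1, (1|3)=+1; (−1)^{0·2·1}·(-1)^2·(+1)^0 = +1.
v=19: a=19^-2·(≡16), b=19^0·(≡16) mod 19; (16|19)=+1, (16|19)=+1; (−1)^{-2·0·9}·(+1)^0·(+1)^-2 = +1.
v=7: a=7^2·(≡2), b=7^6·(≡3) mod 7; (2|7)=+1, (3|7)=-1; (−1)^{2·6·3}·(+1)^6·(-1)^2 = +1.
v=17: a=17^0·(≡3), b=17^2·(≡8) mod 17; (3|17)=-1, (8|17)=+1; (−1)^{0·2·8}·(-1)^2·(+1)^0 = +1.
v=2: v_2(a)=-6, v_2(b)=-18; units ≡ 3, 3 (mod 8); ε·ε+αω+βω = 1·1+-6·1+-18·1 ≡ 1  ⇒  (a,b)_2 = -1.
v=13: a=13^1·(≡3), b=13^2·(≡3) mod 13; (3|13)=+1, (3|13)=+1; (−1)^{1·2·6}·(+1)^2·(+1)^1 = +1.
v=29: a=29^1·(≡25), b=29^2·(≡5) mod 29; (25|29)=+1, (5|29)=+1; (−1)^{1·2·14}·(+1)^2·(+1)^1 = +1.
v=53: a=53^1·(≡13), b=53^3·(≡15) mod 53; (13|53)=+1, (15|53)=+1; (−1)^{1·3·26}·(+1)^3·(+1)^1 = +1.
v=∞: -19981 < 0 and -53 < 0  ⇒  (a,b)_∞ = -1.
|Ram(-19981, -53)| = 2, even; anisotropic at {2, ∞}.

[2, inf]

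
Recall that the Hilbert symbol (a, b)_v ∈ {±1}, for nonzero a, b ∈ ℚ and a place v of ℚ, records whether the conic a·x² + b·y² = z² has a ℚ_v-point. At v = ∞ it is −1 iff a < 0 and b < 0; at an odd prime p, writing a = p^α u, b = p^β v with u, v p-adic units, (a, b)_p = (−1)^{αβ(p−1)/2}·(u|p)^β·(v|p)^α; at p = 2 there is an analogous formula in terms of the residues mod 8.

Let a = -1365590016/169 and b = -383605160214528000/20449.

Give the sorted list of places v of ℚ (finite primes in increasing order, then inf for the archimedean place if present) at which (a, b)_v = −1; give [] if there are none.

(a, b) ≡ (-21, -70) mod (ℚ^×)²; places V = {2, 3, 5, 7, 11, 13, 17, ∞}.
(a,b)_13: α=-2, u≡2; β=-2, v≡11 (mod 13); (2|13)=-1, (11|13)=-1; sign (−1)^0·-1^-2·-1^-2 = +1.
(a,b)_2: α=14, β=19; u≡3, v≡5 (mod 8); ε(u)ε(v)=1·0, αω(v)=14·1, βω(u)=19·1; sum ≡ 1  ⇒  -1.
(a,b)_5: α=0, u≡1; β=3, v≡4 (mod 5); (1|5)=+1, (4|5)=+1; sign (−1)^0·+1^3·+1^0 = +1.
(a,b)_11: α=0, u≡3; β=-2, v≡8 (mod 11); (3|11)=+1, (8|11)=-1; sign (−1)^0·+1^-2·-1^0 = +1.
(a,b)_7: α=3, u≡1; β=3, v≡1 (mod 7); (1|7)=+1, (1|7)=+1; sign (−1)^1·+1^3·+1^3 = -1.
(a,b)_3: α=5, u≡2; β=10, v≡2 (mod 3); (2|3)=-1, (2|3)=-1; sign (−1)^0·-1^10·-1^5 = -1.
(a,b)_∞: sgn(-21)=−, sgn(-70)=−, so -1.
(a,b)_17: α=0, u≡8; β=2, v≡15 (mod 17); (8|17)=+1, (15|17)=+1; sign (−1)^0·+1^2·+1^0 = +1.
(-21, -70 / ℚ) ramifies at {2, 3, 7, ∞}: a division algebra.

[2, 3, 7, inf]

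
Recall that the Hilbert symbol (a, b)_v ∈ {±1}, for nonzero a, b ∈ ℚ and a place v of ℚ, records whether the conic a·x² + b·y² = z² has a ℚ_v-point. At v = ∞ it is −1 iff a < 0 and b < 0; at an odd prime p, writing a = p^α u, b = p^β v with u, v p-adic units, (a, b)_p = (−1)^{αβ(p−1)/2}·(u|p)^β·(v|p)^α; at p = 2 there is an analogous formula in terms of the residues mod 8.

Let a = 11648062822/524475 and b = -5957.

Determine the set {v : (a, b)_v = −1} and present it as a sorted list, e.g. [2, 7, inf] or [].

Mod squares: a ≡ 69065458, b ≡ -5957. Check v ∈ {∞, 2, 3, 5, 7, 11, 17, 19, 23, 31, 37}.
v=2: v_2(a)=1, v_2(b)=0; units ≡ 1, 3 (mod 8); ε·ε+αω+βω = 0·1+1·1+0·0 ≡ 1  ⇒  (a,b)_2 = -1.
v=17: a=17^1·(≡12), b=17^0·(≡10) mod 17; (12|17)=-1, (10|17)=-1; (−1)^{1·0·8}·(-1)^0·(-1)^1 = -1.
v=3: a=3^-4·(≡1), b=3^0·(≡1) mod 3; (1|3)=+1, (1|3)=+1; (−1)^{-4·0·1}·(+1)^0·(+1)^-4 = +1.
v=11: a=11^3·(≡8), b=11^0·(≡5) mod 11; (8|11)=-1, (5|11)=+1; (−1)^{3·0·5}·(-1)^0·(+1)^3 = +1.
v=5: a=5^-2·(≡3), b=5^0·(≡3) mod 5; (3|5)=-1, (3|5)=-1; (−1)^{-2·0·2}·(-1)^0·(-1)^-2 = +1.
v=31: a=31^1·(≡20), b=31^0·(≡26) mod 31; (20|31)=+1, (26|31)=-1; (−1)^{1·0·15}·(+1)^0·(-1)^1 = -1.
v=37: a=37^-1·(≡25), b=37^1·(≡24) mod 37; (25|37)=+1, (24|37)=-1; (−1)^{-1·1·18}·(+1)^1·(-1)^-1 = -1.
v=19: a=19^2·(≡2), b=19^0·(≡9) mod 19; (2|19)=-1, (9|19)=+1; (−1)^{2·0·9}·(-1)^0·(+1)^2 = +1.
v=23: a=23^1·(≡9), b=23^1·(≡17) mod 23; (9|23)=+1, (17|23)=-1; (−1)^{1·1·11}·(+1)^1·(-1)^1 = +1.
v=7: a=7^-1·(≡1), b=7^1·(≡3) mod 7; (1|7)=+1, (3|7)=-1; (−1)^{-1·1·3}·(+1)^1·(-1)^-1 = +1.
v=∞: 69065458 > 0 and -5957 < 0  ⇒  (a,b)_∞ = +1.
Ram(69065458, -5957) = {2, 17, 31, 37}; no ℚ_2-point on the conic.

[2, 17, 31, 37]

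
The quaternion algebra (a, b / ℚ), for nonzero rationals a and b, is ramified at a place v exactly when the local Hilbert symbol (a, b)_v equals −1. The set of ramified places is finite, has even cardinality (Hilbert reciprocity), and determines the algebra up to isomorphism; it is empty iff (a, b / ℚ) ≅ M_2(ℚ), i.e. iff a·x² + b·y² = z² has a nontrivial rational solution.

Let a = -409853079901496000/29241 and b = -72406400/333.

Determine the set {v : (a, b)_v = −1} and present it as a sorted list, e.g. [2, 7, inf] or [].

(a, b) ≡ (-35, -13838) mod (ℚ^×)²; places V = {2, 3, 5, 7, 11, 17, 19, 23, 37, ∞}.
(a,b)_7: α=1, u≡1; β=0, v≡1 (mod 7); (1|7)=+1, (1|7)=+1; sign (−1)^0·+1^0·+1^1 = +1.
(a,b)_23: α=2, u≡15; β=0, v≡16 (mod 23); (15|23)=-1, (16|23)=+1; sign (−1)^0·-1^0·+1^2 = +1.
(a,b)_5: α=3, u≡2; β=2, v≡3 (mod 5); (2|5)=-1, (3|5)=-1; sign (−1)^0·-1^2·-1^3 = -1.
(a,b)_3: α=-4, u≡1; β=-2, v≡1 (mod 3); (1|3)=+1, (1|3)=+1; sign (−1)^0·+1^-2·+1^-4 = +1.
(a,b)_11: α=2, u≡4; β=3, v≡2 (mod 11); (4|11)=+1, (2|11)=-1; sign (−1)^0·+1^3·-1^2 = +1.
(a,b)_2: α=6, β=7; u≡5, v≡1 (mod 8); ε(u)ε(v)=0·0, αω(v)=6·0, βω(u)=7·1; sum ≡ 1  ⇒  -1.
(a,b)_37: α=2, u≡14; β=-1, v≡34 (mod 37); (14|37)=-1, (34|37)=+1; sign (−1)^0·-1^-1·+1^2 = -1.
(a,b)_∞: sgn(-35)=−, sgn(-13838)=−, so -1.
(a,b)_19: α=-2, u≡3; β=0, v≡13 (mod 19); (3|19)=-1, (13|19)=-1; sign (−1)^0·-1^0·-1^-2 = +1.
(a,b)_17: α=4, u≡13; β=1, v≡15 (mod 17); (13|17)=+1, (15|17)=+1; sign (−1)^0·+1^1·+1^4 = +1.
Ram(-35, -13838) = {2, 5, 37, ∞}; no ℚ_2-point on the conic.

[2, 5, 37, inf]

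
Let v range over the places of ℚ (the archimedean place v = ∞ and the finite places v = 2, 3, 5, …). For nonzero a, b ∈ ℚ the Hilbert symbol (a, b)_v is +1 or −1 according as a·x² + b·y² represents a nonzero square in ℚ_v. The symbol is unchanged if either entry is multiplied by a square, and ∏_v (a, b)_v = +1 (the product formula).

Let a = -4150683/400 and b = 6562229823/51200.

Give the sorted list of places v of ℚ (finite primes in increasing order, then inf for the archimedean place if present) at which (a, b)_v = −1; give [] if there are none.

[2, 3, 17, 19]

Mod squares: a ≡ -51243, b ≡ 18734. Check v ∈ {∞, 2, 3, 5, 17, 19, 29, 31}.
v=29: a=29^1·(≡2), b=29^1·(≡12) mod 29; (2|29)=-1, (12|29)=-1; (−1)^{1·1·14}·(-1)^1·(-1)^1 = +1.
v=2: v_2(a)=-4, v_2(b)=-11; units ≡ 5, 7 (mod 8); ε·ε+αω+βω = 0·1+-4·0+-11·1 ≡ 1  ⇒  (a,b)_2 = -1.
v=3: a=3^5·(≡1), b=3^6·(≡2) mod 3; (1|3)=+1, (2|3)=-1; (−1)^{5·6·1}·(+1)^6·(-1)^5 = -1.
v=17: a=17^0·(≡6), b=17^1·(≡6) mod 17; (6|17)=-1, (6|17)=-1; (−1)^{0·1·8}·(-1)^1·(-1)^0 = -1.
v=31: a=31^1·(≡22), b=31^2·(≡14) mod 31; (22|31)=-1, (14|31)=+1; (−1)^{1·2·15}·(-1)^2·(+1)^1 = +1.
v=19: a=19^1·(≡5), b=19^1·(≡4) mod 19; (5|19)=+1, (4|19)=+1; (−1)^{1·1·9}·(+1)^1·(+1)^1 = -1.
v=∞: -51243 < 0 and 18734 > 0  ⇒  (a,b)_∞ = +1.
v=5: a=5^-2·(≡2), b=5^-2·(≡1) mod 5; (2|5)=-1, (1|5)=+1; (−1)^{-2·-2·2}·(-1)^-2·(+1)^-2 = +1.
(-51243, 18734 / ℚ) ramifies at {2, 3, 17, 19}: a division algebra.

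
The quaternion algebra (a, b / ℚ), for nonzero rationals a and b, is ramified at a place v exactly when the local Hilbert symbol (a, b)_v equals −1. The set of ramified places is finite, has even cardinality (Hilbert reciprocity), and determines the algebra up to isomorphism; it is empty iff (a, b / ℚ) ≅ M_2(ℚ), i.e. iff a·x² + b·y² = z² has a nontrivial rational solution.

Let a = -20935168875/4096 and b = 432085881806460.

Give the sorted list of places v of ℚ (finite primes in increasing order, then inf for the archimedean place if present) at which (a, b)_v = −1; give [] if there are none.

(a, b) ≡ (-10338355, 291256415) mod (ℚ^×)²; places V = {2, 3, 5, 7, 19, 29, 37, 41, 43, 47, ∞}.
(a,b)_∞: sgn(-10338355)=−, sgn(291256415)=+, so +1.
(a,b)_2: α=-12, β=2; u≡5, v≡7 (mod 8); ε(u)ε(v)=0·1, αω(v)=-12·0, βω(u)=2·1; sum ≡ 0  ⇒  +1.
(a,b)_47: α=1, u≡24; β=1, v≡14 (mod 47); (24|47)=+1, (14|47)=+1; sign (−1)^1·+1^1·+1^1 = -1.
(a,b)_7: α=0, u≡2; β=2, v≡2 (mod 7); (2|7)=+1, (2|7)=+1; sign (−1)^0·+1^2·+1^0 = +1.
(a,b)_43: α=0, u≡10; β=1, v≡5 (mod 43); (10|43)=+1, (5|43)=-1; sign (−1)^0·+1^1·-1^0 = +1.
(a,b)_19: α=0, u≡1; β=1, v≡17 (mod 19); (1|19)=+1, (17|19)=+1; sign (−1)^0·+1^1·+1^0 = +1.
(a,b)_5: α=3, u≡4; β=1, v≡2 (mod 5); (4|5)=+1, (2|5)=-1; sign (−1)^0·+1^1·-1^3 = -1.
(a,b)_29: α=1, u≡11; β=2, v≡21 (mod 29); (11|29)=-1, (21|29)=-1; sign (−1)^0·-1^2·-1^1 = -1.
(a,b)_41: α=1, u≡20; β=1, v≡16 (mod 41); (20|41)=+1, (16|41)=+1; sign (−1)^0·+1^1·+1^1 = +1.
(a,b)_3: α=4, u≡2; β=2, v≡2 (mod 3); (2|3)=-1, (2|3)=-1; sign (−1)^0·-1^2·-1^4 = +1.
(a,b)_37: α=1, u≡25; β=1, v≡35 (mod 37); (25|37)=+1, (35|37)=-1; sign (−1)^0·+1^1·-1^1 = -1.
|Ram(-10338355, 291256415)| = 4, even; anisotropic at {5, 29, 37, 47}.

[5, 29, 37, 47]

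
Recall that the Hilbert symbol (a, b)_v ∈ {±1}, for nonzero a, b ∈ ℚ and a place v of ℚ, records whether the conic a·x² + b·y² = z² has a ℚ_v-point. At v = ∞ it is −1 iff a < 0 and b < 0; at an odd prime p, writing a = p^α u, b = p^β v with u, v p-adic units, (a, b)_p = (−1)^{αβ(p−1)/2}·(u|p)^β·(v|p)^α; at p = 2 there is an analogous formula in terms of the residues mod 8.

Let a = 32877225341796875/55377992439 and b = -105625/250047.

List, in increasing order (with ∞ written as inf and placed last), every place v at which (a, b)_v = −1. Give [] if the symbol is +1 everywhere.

[3, 5, 19, 41]

Mod squares: a ≡ 1881285, b ≡ -7. Check v ∈ {∞, 2, 3, 5, 7, 11, 13, 17, 19, 23, 41}.
v=5: a=5^13·(≡2), b=5^4·(≡3) mod 5; (2|5)=-1, (3|5)=-1; (−1)^{13·4·2}·(-1)^4·(-1)^13 = -1.
v=3: a=3^-5·(≡2), b=3^-6·(≡2) mod 3; (2|3)=-1, (2|3)=-1; (−1)^{-5·-6·1}·(-1)^-6·(-1)^-5 = -1.
v=23: a=23^1·(≡17), b=23^0·(≡1) mod 23; (17|23)=-1, (1|23)=+1; (−1)^{1·0·11}·(-1)^0·(+1)^1 = +1.
v=17: a=17^-2·(≡14), b=17^0·(≡12) mod 17; (14|17)=-1, (12|17)=-1; (−1)^{-2·0·8}·(-1)^0·(-1)^-2 = +1.
v=∞: 1881285 > 0 and -7 < 0  ⇒  (a,b)_∞ = +1.
v=11: a=11^-2·(≡7), b=11^0·(≡5) mod 11; (7|11)=-1, (5|11)=+1; (−1)^{-2·0·5}·(-1)^0·(+1)^-2 = +1.
v=41: a=41^1·(≡24), b=41^0·(≡11) mod 41; (24|41)=-1, (11|41)=-1; (−1)^{1·0·20}·(-1)^0·(-1)^1 = -1.
v=2: v_2(a)=0, v_2(b)=0; units ≡ 5, 1 (mod 8); ε·ε+αω+βω = 0·0+0·0+0·1 ≡ 0  ⇒  (a,b)_2 = +1.
v=7: a=7^-3·(≡2), b=7^-3·(≡5) mod 7; (2|7)=+1, (5|7)=-1; (−1)^{-3·-3·3}·(+1)^-3·(-1)^-3 = +1.
v=19: a=19^-1·(≡9), b=19^0·(≡13) mod 19; (9|19)=+1, (13|19)=-1; (−1)^{-1·0·9}·(+1)^0·(-1)^-1 = -1.
v=13: a=13^4·(≡3), b=13^2·(≡5) mod 13; (3|13)=+1, (5|13)=-1; (−1)^{4·2·6}·(+1)^2·(-1)^4 = +1.
(1881285, -7 / ℚ) ramifies at {3, 5, 19, 41}: a division algebra.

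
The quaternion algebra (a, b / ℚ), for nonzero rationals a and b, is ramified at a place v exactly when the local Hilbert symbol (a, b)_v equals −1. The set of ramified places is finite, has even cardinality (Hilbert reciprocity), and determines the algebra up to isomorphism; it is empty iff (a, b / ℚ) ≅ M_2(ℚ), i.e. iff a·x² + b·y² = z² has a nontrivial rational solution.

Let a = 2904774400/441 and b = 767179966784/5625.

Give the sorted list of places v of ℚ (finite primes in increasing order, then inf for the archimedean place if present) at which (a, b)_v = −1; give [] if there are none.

[]

Mod squares: a ≡ 31, b ≡ 341. Check v ∈ {∞, 2, 3, 5, 7, 11, 31}.
v=∞: 31 > 0 and 341 > 0  ⇒  (a,b)_∞ = +1.
v=3: a=3^-2·(≡1), b=3^-2·(≡2) mod 3; (1|3)=+1, (2|3)=-1; (−1)^{-2·-2·1}·(+1)^-2·(-1)^-2 = +1.
v=31: a=31^1·(≡18), b=31^1·(≡12) mod 31; (18|31)=+1, (12|31)=-1; (−1)^{1·1·15}·(+1)^1·(-1)^1 = +1.
v=2: v_2(a)=8, v_2(b)=6; units ≡ 7, 5 (mod 8); ε·ε+αω+βω = 1·0+8·1+6·0 ≡ 0  ⇒  (a,b)_2 = +1.
v=5: a=5^2·(≡1), b=5^-4·(≡1) mod 5; (1|5)=+1, (1|5)=+1; (−1)^{2·-4·2}·(+1)^-4·(+1)^2 = +1.
v=11: a=11^4·(≡4), b=11^5·(≡3) mod 11; (4|11)=+1, (3|11)=+1; (−1)^{4·5·5}·(+1)^5·(+1)^4 = +1.
v=7: a=7^-2·(≡5), b=7^4·(≡5) mod 7; (5|7)=-1, (5|7)=-1; (−1)^{-2·4·3}·(-1)^4·(-1)^-2 = +1.
Every local symbol is +1, so the conic 31·x² + 341·y² = z² has ℚ_v-points for all v and hence a ℚ-point; (a, b / ℚ) ≅ M_2(ℚ).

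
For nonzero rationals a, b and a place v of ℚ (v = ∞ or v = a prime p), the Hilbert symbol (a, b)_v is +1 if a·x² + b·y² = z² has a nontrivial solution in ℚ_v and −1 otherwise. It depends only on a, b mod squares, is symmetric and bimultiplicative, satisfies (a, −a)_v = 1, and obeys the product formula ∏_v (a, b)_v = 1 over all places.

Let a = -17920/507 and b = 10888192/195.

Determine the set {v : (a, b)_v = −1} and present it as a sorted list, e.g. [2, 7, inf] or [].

[3, 13]

Mod squares: a ≡ -210, b ≡ 42315. Check v ∈ {∞, 2, 3, 5, 7, 13, 31}.
v=13: a=13^-2·(≡11), b=13^-1·(≡8) mod 13; (11|13)=-1, (8|13)=-1; (−1)^{-2·-1·6}·(-1)^-1·(-1)^-2 = -1.
v=∞: -210 < 0 and 42315 > 0  ⇒  (a,b)_∞ = +1.
v=31: a=31^0·(≡28), b=31^1·(≡14) mod 31; (28|31)=+1, (14|31)=+1; (−1)^{0·1·15}·(+1)^1·(+1)^0 = +1.
v=2: v_2(a)=9, v_2(b)=10; units ≡ 7, 3 (mod 8); ε·ε+αω+βω = 1·1+9·1+10·0 ≡ 0  ⇒  (a,b)_2 = +1.
v=5: a=5^1·(≡3), b=5^-1·(≡3) mod 5; (3|5)=-1, (3|5)=-1; (−1)^{1·-1·2}·(-1)^-1·(-1)^1 = +1.
v=3: a=3^-1·(≡2), b=3^-1·(≡2) mod 3; (2|3)=-1, (2|3)=-1; (−1)^{-1·-1·1}·(-1)^-1·(-1)^-1 = -1.
v=7: a=7^1·(≡3), b=7^3·(≡1) mod 7; (3|7)=-1, (1|7)=+1; (−1)^{1·3·3}·(-1)^3·(+1)^1 = +1.
Ram(-210, 42315) = {3, 13}; no ℚ_3-point on the conic.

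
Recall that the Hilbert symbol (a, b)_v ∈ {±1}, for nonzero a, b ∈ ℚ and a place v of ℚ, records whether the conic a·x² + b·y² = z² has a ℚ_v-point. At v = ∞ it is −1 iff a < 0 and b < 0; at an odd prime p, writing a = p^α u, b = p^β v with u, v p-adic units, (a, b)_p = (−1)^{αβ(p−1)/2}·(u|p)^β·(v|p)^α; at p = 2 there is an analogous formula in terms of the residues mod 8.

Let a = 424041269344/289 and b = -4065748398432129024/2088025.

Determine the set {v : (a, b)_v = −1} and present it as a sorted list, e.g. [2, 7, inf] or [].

[2, 23, 31, 41]

Mod squares: a ≡ 643126, b ≡ -1592129. Check v ∈ {∞, 2, 3, 5, 7, 11, 17, 23, 29, 31, 41}.
v=17: a=17^-2·(≡1), b=17^-4·(≡5) mod 17; (1|17)=+1, (5|17)=-1; (−1)^{-2·-4·8}·(+1)^-4·(-1)^-2 = +1.
v=5: a=5^0·(≡1), b=5^-2·(≡1) mod 5; (1|5)=+1, (1|5)=+1; (−1)^{0·-2·2}·(+1)^-2·(+1)^0 = +1.
v=11: a=11^1·(≡5), b=11^1·(≡8) mod 11; (5|11)=+1, (8|11)=-1; (−1)^{1·1·5}·(+1)^1·(-1)^1 = +1.
v=41: a=41^1·(≡30), b=41^2·(≡13) mod 41; (30|41)=-1, (13|41)=-1; (−1)^{1·2·20}·(-1)^2·(-1)^1 = -1.
v=23: a=23^1·(≡11), b=23^1·(≡22) mod 23; (11|23)=-1, (22|23)=-1; (−1)^{1·1·11}·(-1)^1·(-1)^1 = -1.
v=∞: 643126 > 0 and -1592129 < 0  ⇒  (a,b)_∞ = +1.
v=7: a=7^2·(≡1), b=7^3·(≡4) mod 7; (1|7)=+1, (4|7)=+1; (−1)^{2·3·3}·(+1)^3·(+1)^2 = +1.
v=29: a=29^2·(≡7), b=29^3·(≡16) mod 29; (7|29)=+1, (16|29)=+1; (−1)^{2·3·14}·(+1)^3·(+1)^2 = +1.
v=2: v_2(a)=5, v_2(b)=12; units ≡ 3, 7 (mod 8); ε·ε+αω+βω = 1·1+5·0+12·1 ≡ 1  ⇒  (a,b)_2 = -1.
v=31: a=31^1·(≡19), b=31^1·(≡16) mod 31; (19|31)=+1, (16|31)=+1; (−1)^{1·1·15}·(+1)^1·(+1)^1 = -1.
v=3: a=3^0·(≡1), b=3^2·(≡1) mod 3; (1|3)=+1, (1|3)=+1; (−1)^{0·2·1}·(+1)^2·(+1)^0 = +1.
(643126, -1592129 / ℚ) ramifies at {2, 23, 31, 41}: a division algebra.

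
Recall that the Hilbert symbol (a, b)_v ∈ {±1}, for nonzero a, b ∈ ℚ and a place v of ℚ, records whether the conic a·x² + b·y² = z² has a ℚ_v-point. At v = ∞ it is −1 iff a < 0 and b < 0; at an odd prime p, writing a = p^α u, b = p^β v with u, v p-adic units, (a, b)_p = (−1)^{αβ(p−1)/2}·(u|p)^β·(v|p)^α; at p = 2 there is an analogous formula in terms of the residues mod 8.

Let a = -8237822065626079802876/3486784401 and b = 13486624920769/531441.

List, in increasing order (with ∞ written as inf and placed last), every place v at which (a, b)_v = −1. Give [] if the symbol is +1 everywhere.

Mod squares: a ≡ -88319, b ≡ 1729. Check v ∈ {∞, 2, 3, 7, 11, 13, 19, 31, 37}.
v=3: a=3^-20·(≡1), b=3^-12·(≡1) mod 3; (1|3)=+1, (1|3)=+1; (−1)^{-20·-12·1}·(+1)^-12·(+1)^-20 = +1.
v=31: a=31^3·(≡23), b=31^2·(≡27) mod 31; (23|31)=-1, (27|31)=-1; (−1)^{3·2·15}·(-1)^2·(-1)^3 = -1.
v=19: a=19^2·(≡14), b=19^1·(≡15) mod 19; (14|19)=-1, (15|19)=-1; (−1)^{2·1·9}·(-1)^1·(-1)^2 = -1.
v=7: a=7^5·(≡1), b=7^3·(≡4) mod 7; (1|7)=+1, (4|7)=+1; (−1)^{5·3·3}·(+1)^3·(+1)^5 = -1.
v=2: v_2(a)=2, v_2(b)=0; units ≡ 1, 1 (mod 8); ε·ε+αω+βω = 0·0+2·0+0·0 ≡ 0  ⇒  (a,b)_2 = +1.
v=∞: -88319 < 0 and 1729 > 0  ⇒  (a,b)_∞ = +1.
v=11: a=11^3·(≡5), b=11^2·(≡10) mod 11; (5|11)=+1, (10|11)=-1; (−1)^{3·2·5}·(+1)^2·(-1)^3 = -1.
v=13: a=13^2·(≡4), b=13^1·(≡1) mod 13; (4|13)=+1, (1|13)=+1; (−1)^{2·1·6}·(+1)^1·(+1)^2 = +1.
v=37: a=37^3·(≡15), b=37^2·(≡9) mod 37; (15|37)=-1, (9|37)=+1; (−1)^{3·2·18}·(-1)^2·(+1)^3 = +1.
|Ram(-88319, 1729)| = 4, even; anisotropic at {7, 11, 19, 31}.

[7, 11, 19, 31]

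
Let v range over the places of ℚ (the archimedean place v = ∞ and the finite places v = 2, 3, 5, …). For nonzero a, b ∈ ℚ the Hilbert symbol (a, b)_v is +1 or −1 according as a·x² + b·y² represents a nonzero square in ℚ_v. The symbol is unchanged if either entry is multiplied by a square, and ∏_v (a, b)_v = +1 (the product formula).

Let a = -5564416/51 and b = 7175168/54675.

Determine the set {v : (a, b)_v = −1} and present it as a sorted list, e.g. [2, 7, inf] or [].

[2, 11]

Mod squares: a ≡ -277134, b ≡ 429. Check v ∈ {∞, 2, 3, 5, 7, 11, 13, 17, 19}.
v=7: a=7^0·(≡5), b=7^2·(≡4) mod 7; (5|7)=-1, (4|7)=+1; (−1)^{0·2·3}·(-1)^2·(+1)^0 = +1.
v=19: a=19^1·(≡6), b=19^0·(≡7) mod 19; (6|19)=+1, (7|19)=+1; (−1)^{1·0·9}·(+1)^0·(+1)^1 = +1.
v=11: a=11^1·(≡8), b=11^1·(≡2) mod 11; (8|11)=-1, (2|11)=-1; (−1)^{1·1·5}·(-1)^1·(-1)^1 = -1.
v=5: a=5^0·(≡4), b=5^-2·(≡4) mod 5; (4|5)=+1, (4|5)=+1; (−1)^{0·-2·2}·(+1)^-2·(+1)^0 = +1.
v=∞: -277134 < 0 and 429 > 0  ⇒  (a,b)_∞ = +1.
v=3: a=3^-1·(≡1), b=3^-7·(≡2) mod 3; (1|3)=+1, (2|3)=-1; (−1)^{-1·-7·1}·(+1)^-7·(-1)^-1 = +1.
v=13: a=13^1·(≡7), b=13^1·(≡6) mod 13; (7|13)=-1, (6|13)=-1; (−1)^{1·1·6}·(-1)^1·(-1)^1 = +1.
v=2: v_2(a)=11, v_2(b)=10; units ≡ 1, 5 (mod 8); ε·ε+αω+βω = 0·0+11·1+10·0 ≡ 1  ⇒  (a,b)_2 = -1.
v=17: a=17^-1·(≡8), b=17^0·(≡4) mod 17; (8|17)=+1, (4|17)=+1; (−1)^{-1·0·8}·(+1)^0·(+1)^-1 = +1.
(-277134, 429 / ℚ) ramifies at {2, 11}: a division algebra.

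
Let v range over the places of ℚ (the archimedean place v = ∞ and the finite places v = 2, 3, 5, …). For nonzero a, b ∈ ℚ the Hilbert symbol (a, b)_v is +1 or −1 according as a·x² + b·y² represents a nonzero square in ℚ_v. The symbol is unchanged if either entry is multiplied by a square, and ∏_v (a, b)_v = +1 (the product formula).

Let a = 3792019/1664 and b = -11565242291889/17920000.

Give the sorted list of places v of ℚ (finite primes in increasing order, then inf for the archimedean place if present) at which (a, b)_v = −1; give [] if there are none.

[3, 13, 19, 37]

(a, b) ≡ (6734, -150423) mod (ℚ^×)²; places V = {2, 3, 5, 7, 11, 13, 19, 29, 37, ∞}.
(a,b)_3: α=0, u≡2; β=3, v≡1 (mod 3); (2|3)=-1, (1|3)=+1; sign (−1)^0·-1^3·+1^0 = -1.
(a,b)_19: α=0, u≡12; β=3, v≡11 (mod 19); (12|19)=-1, (11|19)=+1; sign (−1)^0·-1^3·+1^0 = -1.
(a,b)_37: α=1, u≡3; β=2, v≡15 (mod 37); (3|37)=+1, (15|37)=-1; sign (−1)^0·+1^2·-1^1 = -1.
(a,b)_5: α=0, u≡1; β=-4, v≡3 (mod 5); (1|5)=+1, (3|5)=-1; sign (−1)^0·+1^-4·-1^0 = +1.
(a,b)_2: α=-7, β=-12; u≡7, v≡1 (mod 8); ε(u)ε(v)=1·0, αω(v)=-7·0, βω(u)=-12·0; sum ≡ 0  ⇒  +1.
(a,b)_7: α=1, u≡3; β=-1, v≡4 (mod 7); (3|7)=-1, (4|7)=+1; sign (−1)^1·-1^-1·+1^1 = +1.
(a,b)_29: α=0, u≡6; β=1, v≡13 (mod 29); (6|29)=+1, (13|29)=+1; sign (−1)^0·+1^1·+1^0 = +1.
(a,b)_13: α=-1, u≡8; β=1, v≡12 (mod 13); (8|13)=-1, (12|13)=+1; sign (−1)^0·-1^1·+1^-1 = -1.
(a,b)_11: α=4, u≡2; β=2, v≡10 (mod 11); (2|11)=-1, (10|11)=-1; sign (−1)^0·-1^2·-1^4 = +1.
(a,b)_∞: sgn(6734)=+, sgn(-150423)=−, so +1.
(6734, -150423 / ℚ) ramifies at {3, 13, 19, 37}: a division algebra.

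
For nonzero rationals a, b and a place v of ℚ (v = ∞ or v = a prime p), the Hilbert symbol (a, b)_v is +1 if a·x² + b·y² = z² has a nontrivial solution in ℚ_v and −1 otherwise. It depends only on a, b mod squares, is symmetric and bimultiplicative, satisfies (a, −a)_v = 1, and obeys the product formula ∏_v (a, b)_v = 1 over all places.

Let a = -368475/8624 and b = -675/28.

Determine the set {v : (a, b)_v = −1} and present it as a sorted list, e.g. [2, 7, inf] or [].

(a, b) ≡ (-561, -21) mod (ℚ^×)²; places V = {2, 3, 5, 7, 11, 17, ∞}.
(a,b)_3: α=1, u≡2; β=3, v≡2 (mod 3); (2|3)=-1, (2|3)=-1; sign (−1)^1·-1^3·-1^1 = -1.
(a,b)_∞: sgn(-561)=−, sgn(-21)=−, so -1.
(a,b)_7: α=-2, u≡5; β=-1, v≡1 (mod 7); (5|7)=-1, (1|7)=+1; sign (−1)^0·-1^-1·+1^-2 = -1.
(a,b)_11: α=-1, u≡1; β=0, v≡3 (mod 11); (1|11)=+1, (3|11)=+1; sign (−1)^0·+1^0·+1^-1 = +1.
(a,b)_17: α=3, u≡2; β=0, v≡2 (mod 17); (2|17)=+1, (2|17)=+1; sign (−1)^0·+1^0·+1^3 = +1.
(a,b)_2: α=-4, β=-2; u≡7, v≡3 (mod 8); ε(u)ε(v)=1·1, αω(v)=-4·1, βω(u)=-2·0; sum ≡ 1  ⇒  -1.
(a,b)_5: α=2, u≡4; β=2, v≡1 (mod 5); (4|5)=+1, (1|5)=+1; sign (−1)^0·+1^2·+1^2 = +1.
(-561, -21 / ℚ) ramifies at {2, 3, 7, ∞}: a division algebra.

[2, 3, 7, inf]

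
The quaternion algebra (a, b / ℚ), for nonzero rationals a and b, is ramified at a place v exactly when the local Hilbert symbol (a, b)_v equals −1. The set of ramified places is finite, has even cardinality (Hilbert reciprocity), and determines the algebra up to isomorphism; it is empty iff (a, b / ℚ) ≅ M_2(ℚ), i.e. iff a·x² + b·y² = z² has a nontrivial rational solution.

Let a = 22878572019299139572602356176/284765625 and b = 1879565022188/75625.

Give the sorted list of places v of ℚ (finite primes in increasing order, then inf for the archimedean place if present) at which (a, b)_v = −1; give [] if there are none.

[17, 31]

(a, b) ≡ (351509, 2460563) mod (ℚ^×)²; places V = {2, 3, 5, 7, 11, 17, 19, 23, 29, 31, ∞}.
(a,b)_19: α=0, u≡17; β=2, v≡16 (mod 19); (17|19)=+1, (16|19)=+1; sign (−1)^0·+1^2·+1^0 = +1.
(a,b)_7: α=6, u≡1; β=1, v≡1 (mod 7); (1|7)=+1, (1|7)=+1; sign (−1)^0·+1^1·+1^6 = +1.
(a,b)_2: α=4, β=2; u≡5, v≡3 (mod 8); ε(u)ε(v)=0·1, αω(v)=4·1, βω(u)=2·1; sum ≡ 0  ⇒  +1.
(a,b)_∞: sgn(351509)=+, sgn(2460563)=+, so +1.
(a,b)_5: α=-8, u≡4; β=-4, v≡3 (mod 5); (4|5)=+1, (3|5)=-1; sign (−1)^0·+1^-4·-1^-8 = +1.
(a,b)_23: α=7, u≡5; β=3, v≡6 (mod 23); (5|23)=-1, (6|23)=+1; sign (−1)^1·-1^3·+1^7 = +1.
(a,b)_29: α=3, u≡23; β=1, v≡16 (mod 29); (23|29)=+1, (16|29)=+1; sign (−1)^0·+1^1·+1^3 = +1.
(a,b)_31: α=3, u≡26; β=1, v≡6 (mod 31); (26|31)=-1, (6|31)=-1; sign (−1)^1·-1^1·-1^3 = -1.
(a,b)_3: α=-6, u≡2; β=0, v≡2 (mod 3); (2|3)=-1, (2|3)=-1; sign (−1)^0·-1^0·-1^-6 = +1.
(a,b)_11: α=0, u≡4; β=-2, v≡2 (mod 11); (4|11)=+1, (2|11)=-1; sign (−1)^0·+1^-2·-1^0 = +1.
(a,b)_17: α=3, u≡11; β=1, v≡13 (mod 17); (11|17)=-1, (13|17)=+1; sign (−1)^0·-1^1·+1^3 = -1.
(351509, 2460563 / ℚ) ramifies at {17, 31}: a division algebra.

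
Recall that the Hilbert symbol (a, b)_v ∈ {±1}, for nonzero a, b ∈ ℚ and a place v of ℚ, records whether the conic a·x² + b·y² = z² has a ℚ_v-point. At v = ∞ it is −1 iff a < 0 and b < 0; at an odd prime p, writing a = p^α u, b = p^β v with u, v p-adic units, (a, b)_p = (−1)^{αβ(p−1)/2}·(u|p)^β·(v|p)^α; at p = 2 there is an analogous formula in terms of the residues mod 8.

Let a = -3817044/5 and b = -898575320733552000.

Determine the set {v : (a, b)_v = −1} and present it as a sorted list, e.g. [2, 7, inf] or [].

(a, b) ≡ (-6545, -70) mod (ℚ^×)²; places V = {2, 3, 5, 7, 11, 17, ∞}.
(a,b)_5: α=-1, u≡1; β=3, v≡4 (mod 5); (1|5)=+1, (4|5)=+1; sign (−1)^0·+1^3·+1^-1 = +1.
(a,b)_∞: sgn(-6545)=−, sgn(-70)=−, so -1.
(a,b)_2: α=2, β=7; u≡7, v≡5 (mod 8); ε(u)ε(v)=1·0, αω(v)=2·1, βω(u)=7·0; sum ≡ 0  ⇒  +1.
(a,b)_3: α=6, u≡1; β=8, v≡2 (mod 3); (1|3)=+1, (2|3)=-1; sign (−1)^0·+1^8·-1^6 = +1.
(a,b)_7: α=1, u≡3; β=1, v≡1 (mod 7); (3|7)=-1, (1|7)=+1; sign (−1)^1·-1^1·+1^1 = +1.
(a,b)_17: α=1, u≡11; β=4, v≡16 (mod 17); (11|17)=-1, (16|17)=+1; sign (−1)^0·-1^4·+1^1 = +1.
(a,b)_11: α=1, u≡7; β=4, v≡2 (mod 11); (7|11)=-1, (2|11)=-1; sign (−1)^0·-1^4·-1^1 = -1.
(-6545, -70 / ℚ) ramifies at {11, ∞}: a division algebra.

[11, inf]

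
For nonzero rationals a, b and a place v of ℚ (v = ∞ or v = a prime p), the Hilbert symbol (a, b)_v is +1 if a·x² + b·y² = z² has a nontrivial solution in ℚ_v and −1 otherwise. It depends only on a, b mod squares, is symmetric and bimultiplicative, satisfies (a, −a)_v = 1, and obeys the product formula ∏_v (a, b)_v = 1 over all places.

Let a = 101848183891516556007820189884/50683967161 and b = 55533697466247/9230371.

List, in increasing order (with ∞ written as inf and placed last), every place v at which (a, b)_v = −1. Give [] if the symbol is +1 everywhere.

[3, 7, 13, 23]

(a, b) ≡ (111, 128009973) mod (ℚ^×)²; places V = {2, 3, 7, 11, 13, 17, 19, 23, 29, 37, 41, ∞}.
(a,b)_37: α=3, u≡1; β=1, v≡27 (mod 37); (1|37)=+1, (27|37)=+1; sign (−1)^0·+1^1·+1^3 = +1.
(a,b)_11: α=2, u≡4; β=2, v≡5 (mod 11); (4|11)=+1, (5|11)=+1; sign (−1)^0·+1^2·+1^2 = +1.
(a,b)_23: α=2, u≡22; β=1, v≡14 (mod 23); (22|23)=-1, (14|23)=-1; sign (−1)^0·-1^1·-1^2 = -1.
(a,b)_∞: sgn(111)=+, sgn(128009973)=+, so +1.
(a,b)_17: α=-4, u≡9; β=-2, v≡5 (mod 17); (9|17)=+1, (5|17)=-1; sign (−1)^0·+1^-2·-1^-4 = +1.
(a,b)_19: α=-2, u≡6; β=-1, v≡9 (mod 19); (6|19)=+1, (9|19)=+1; sign (−1)^0·+1^-1·+1^-2 = +1.
(a,b)_3: α=13, u≡1; β=5, v≡1 (mod 3); (1|3)=+1, (1|3)=+1; sign (−1)^1·+1^5·+1^13 = -1.
(a,b)_29: α=6, u≡22; β=3, v≡12 (mod 29); (22|29)=+1, (12|29)=-1; sign (−1)^0·+1^3·-1^6 = +1.
(a,b)_7: α=2, u≡6; β=1, v≡3 (mod 7); (6|7)=-1, (3|7)=-1; sign (−1)^0·-1^1·-1^2 = -1.
(a,b)_2: α=2, β=0; u≡7, v≡5 (mod 8); ε(u)ε(v)=1·0, αω(v)=2·1, βω(u)=0·0; sum ≡ 0  ⇒  +1.
(a,b)_41: α=-2, u≡24; β=-2, v≡27 (mod 41); (24|41)=-1, (27|41)=-1; sign (−1)^0·-1^-2·-1^-2 = +1.
(a,b)_13: α=2, u≡8; β=1, v≡8 (mod 13); (8|13)=-1, (8|13)=-1; sign (−1)^0·-1^1·-1^2 = -1.
(111, 128009973 / ℚ) ramifies at {3, 7, 13, 23}: a division algebra.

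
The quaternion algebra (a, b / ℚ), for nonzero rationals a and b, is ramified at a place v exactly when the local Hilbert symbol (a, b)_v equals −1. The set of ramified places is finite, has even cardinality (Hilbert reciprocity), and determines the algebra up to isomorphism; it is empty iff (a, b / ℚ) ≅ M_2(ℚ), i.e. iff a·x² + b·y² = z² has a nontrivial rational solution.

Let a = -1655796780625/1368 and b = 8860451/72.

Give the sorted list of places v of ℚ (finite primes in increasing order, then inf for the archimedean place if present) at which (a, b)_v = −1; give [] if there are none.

[23, 43]

(a, b) ≡ (-658502, 61318) mod (ℚ^×)²; places V = {2, 3, 5, 13, 17, 19, 23, 31, 43, ∞}.
(a,b)_19: α=-1, u≡6; β=0, v≡7 (mod 19); (6|19)=+1, (7|19)=+1; sign (−1)^0·+1^0·+1^-1 = +1.
(a,b)_31: α=1, u≡6; β=1, v≡28 (mod 31); (6|31)=-1, (28|31)=+1; sign (−1)^1·-1^1·+1^1 = +1.
(a,b)_23: α=2, u≡5; β=1, v≡11 (mod 23); (5|23)=-1, (11|23)=-1; sign (−1)^0·-1^1·-1^2 = -1.
(a,b)_∞: sgn(-658502)=−, sgn(61318)=+, so +1.
(a,b)_43: α=1, u≡5; β=1, v≡3 (mod 43); (5|43)=-1, (3|43)=-1; sign (−1)^1·-1^1·-1^1 = -1.
(a,b)_3: α=-2, u≡1; β=-2, v≡1 (mod 3); (1|3)=+1, (1|3)=+1; sign (−1)^0·+1^-2·+1^-2 = +1.
(a,b)_5: α=4, u≡2; β=0, v≡3 (mod 5); (2|5)=-1, (3|5)=-1; sign (−1)^0·-1^0·-1^4 = +1.
(a,b)_17: α=2, u≡6; β=2, v≡2 (mod 17); (6|17)=-1, (2|17)=+1; sign (−1)^0·-1^2·+1^2 = +1.
(a,b)_2: α=-3, β=-3; u≡5, v≡3 (mod 8); ε(u)ε(v)=0·1, αω(v)=-3·1, βω(u)=-3·1; sum ≡ 0  ⇒  +1.
(a,b)_13: α=1, u≡2; β=0, v≡4 (mod 13); (2|13)=-1, (4|13)=+1; sign (−1)^0·-1^0·+1^1 = +1.
(-658502, 61318 / ℚ) ramifies at {23, 43}: a division algebra.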